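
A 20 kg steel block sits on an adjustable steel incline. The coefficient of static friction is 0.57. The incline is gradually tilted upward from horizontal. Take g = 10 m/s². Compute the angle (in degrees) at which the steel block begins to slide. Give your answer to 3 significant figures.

At the threshold of sliding, static friction is at its maximum μ_s N and exactly balances the weight component along the incline: mg sin θ = μ_s mg cos θ.
Hence tan θ = μ_s = 0.57, so θ = arctan(0.57) = 29.6831°.

29.7°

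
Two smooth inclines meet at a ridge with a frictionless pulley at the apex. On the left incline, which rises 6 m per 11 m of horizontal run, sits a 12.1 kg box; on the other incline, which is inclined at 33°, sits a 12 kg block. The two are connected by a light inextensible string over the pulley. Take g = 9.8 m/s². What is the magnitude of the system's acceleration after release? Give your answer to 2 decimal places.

0.30 m/s²

Resolve each weight along its own incline: the 12.1 kg mass has component 12.1 × 9.8 × sin 28.61° = 56.782 N down its slope, and the 12 kg mass has 12 × 9.8 × sin 33° = 64.050 N down its slope.
The 12 kg side's 64.050 N exceeds the other side's 56.782 N, so that mass slides down and the 12.1 kg mass slides up. Taking that direction as positive, Newton's second law for the whole system gives 64.050 − 56.782 = (12.1 + 12) a, so a = 7.268 / 24.1 = 0.3016 m/s².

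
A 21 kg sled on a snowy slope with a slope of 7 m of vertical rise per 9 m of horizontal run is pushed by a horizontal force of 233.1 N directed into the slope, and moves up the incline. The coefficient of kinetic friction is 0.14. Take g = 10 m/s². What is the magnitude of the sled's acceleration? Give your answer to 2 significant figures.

The horizontal push has components F cos 37.87° = 233.1 × 0.7894 = 184.009 N up the incline and F sin 37.87° = 233.1 × 0.6139 = 143.100 N pressing into the surface.
The normal force is therefore N = mg cos 37.87° + F sin 37.87° = 165.774 + 143.100 = 308.874 N, and kinetic friction down the slope is μN = 0.14 × 308.874 = 43.242 N.
Along the incline: F cos 37.87° − mg sin 37.87° − μN = ma, so 184.009 − 128.919 − 43.242 = 21 a, giving a = 0.5642 m/s².

0.56 m/s²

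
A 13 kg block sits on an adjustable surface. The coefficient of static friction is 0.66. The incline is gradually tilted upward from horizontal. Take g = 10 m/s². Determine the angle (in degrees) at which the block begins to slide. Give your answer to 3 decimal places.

At the threshold of sliding, static friction is at its maximum μ_s N and exactly balances the weight component along the incline: mg sin θ = μ_s mg cos θ.
Hence tan θ = μ_s = 0.66, so θ = arctan(0.66) = 33.4248°.

33.425°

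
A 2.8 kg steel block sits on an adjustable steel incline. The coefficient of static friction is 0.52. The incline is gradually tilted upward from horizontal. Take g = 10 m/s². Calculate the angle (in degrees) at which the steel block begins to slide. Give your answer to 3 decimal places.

27.474°

At the threshold of sliding, static friction is at its maximum μ_s N and exactly balances the weight component along the incline: mg sin θ = μ_s mg cos θ.
Hence tan θ = μ_s = 0.52, so θ = arctan(0.52) = 27.4744°.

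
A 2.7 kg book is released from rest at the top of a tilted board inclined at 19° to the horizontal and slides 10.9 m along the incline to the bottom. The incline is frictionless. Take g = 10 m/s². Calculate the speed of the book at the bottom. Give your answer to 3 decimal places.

The weight component along the incline is mg sin 19° = 8.790 N and the normal force is N = mg cos 19° = 25.529 N.
With no friction, a = g sin 19° = 3.2557 m/s².
Starting from rest over a distance of 10.9 m, v² = 2aL = 2 × 3.2557 × 10.9 = 70.9743, so v = 8.4246 m/s.

8.425 m/s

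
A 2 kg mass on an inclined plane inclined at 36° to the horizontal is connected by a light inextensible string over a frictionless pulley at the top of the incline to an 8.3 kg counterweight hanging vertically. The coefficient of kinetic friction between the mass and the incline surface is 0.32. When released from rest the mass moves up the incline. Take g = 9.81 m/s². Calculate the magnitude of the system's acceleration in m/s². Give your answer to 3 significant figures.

For the mass on the incline: the weight component along the slope is m₁g sin 36° = 2 × 9.81 × 0.5878 = 11.533 N and the normal force is N = m₁g cos 36° = 15.873 N.
Kinetic friction opposes the mass's motion up the incline: f = μN = 0.32 × 15.873 = 5.079 N acting down the slope.
Newton's second law for the mass (up-slope positive): T − 11.533 − 5.079 = 2 a. For the hanging counterweight (downward positive): 8.3 × 9.81 − T = 8.3 a.
Adding the two equations eliminates T: 64.811 = 10.3 a, so a = 6.2923 m/s².

6.29 m/s²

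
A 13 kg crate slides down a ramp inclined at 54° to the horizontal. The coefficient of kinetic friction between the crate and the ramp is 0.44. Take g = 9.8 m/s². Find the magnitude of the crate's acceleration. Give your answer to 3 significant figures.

Resolving the weight along the incline: the component pulling the crate down the slope is mg sin 54° = 13 × 9.8 × 0.8090 = 103.067 N, and the normal force is N = mg cos 54° = 13 × 9.8 × 0.5878 = 74.886 N.
Kinetic friction acts up the slope with magnitude f = μN = 0.44 × 74.886 = 32.950 N.
Net force along the incline is 103.067 − 32.950 = 70.117 N, so a = 70.117 / 13 = 5.3936 m/s².

5.39 m/s²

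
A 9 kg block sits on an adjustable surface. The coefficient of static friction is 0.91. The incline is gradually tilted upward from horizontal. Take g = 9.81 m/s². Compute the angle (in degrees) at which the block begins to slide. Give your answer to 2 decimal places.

At the threshold of sliding, static friction is at its maximum μ_s N and exactly balances the weight component along the incline: mg sin θ = μ_s mg cos θ.
Hence tan θ = μ_s = 0.91, so θ = arctan(0.91) = 42.3022°.

42.30°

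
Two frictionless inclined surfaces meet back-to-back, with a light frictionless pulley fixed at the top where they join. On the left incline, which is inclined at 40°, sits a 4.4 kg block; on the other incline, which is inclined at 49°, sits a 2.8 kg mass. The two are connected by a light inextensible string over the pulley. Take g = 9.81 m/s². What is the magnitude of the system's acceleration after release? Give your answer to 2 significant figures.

Resolve each weight along its own incline: the 4.4 kg mass has component 4.4 × 9.81 × sin 40° = 27.745 N down its slope, and the 2.8 kg mass has 2.8 × 9.81 × sin 49° = 20.730 N down its slope.
The 4.4 kg side's 27.745 N exceeds the other side's 20.730 N, so that mass slides down and the 2.8 kg mass slides up. Taking that direction as positive, Newton's second law for the whole system gives 27.745 − 20.730 = (4.4 + 2.8) a, so a = 7.015 / 7.2 = 0.9743 m/s².

0.97 m/s²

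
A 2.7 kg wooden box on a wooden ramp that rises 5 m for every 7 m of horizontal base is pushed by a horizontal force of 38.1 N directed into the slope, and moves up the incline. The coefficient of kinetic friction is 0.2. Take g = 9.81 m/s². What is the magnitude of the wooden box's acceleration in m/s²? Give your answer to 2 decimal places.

2.54 m/s²

The horizontal push has components F cos 35.54° = 38.1 × 0.8137 = 31.002 N up the incline and F sin 35.54° = 38.1 × 0.5812 = 22.144 N pressing into the surface.
The normal force is therefore N = mg cos 35.54° + F sin 35.54° = 21.552 + 22.144 = 43.696 N, and kinetic friction down the slope is μN = 0.2 × 43.696 = 8.739 N.
Along the incline: F cos 35.54° − mg sin 35.54° − μN = ma, so 31.002 − 15.394 − 8.739 = 2.7 a, giving a = 2.5441 m/s².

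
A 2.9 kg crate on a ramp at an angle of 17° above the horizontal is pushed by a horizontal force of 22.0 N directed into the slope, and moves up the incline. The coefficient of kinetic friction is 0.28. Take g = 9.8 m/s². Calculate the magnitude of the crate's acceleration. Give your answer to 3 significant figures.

1.14 m/s²

The horizontal push has components F cos 17° = 22.0 × 0.9563 = 21.039 N up the incline and F sin 17° = 22.0 × 0.2924 = 6.433 N pressing into the surface.
The normal force is therefore N = mg cos 17° + F sin 17° = 27.178 + 6.433 = 33.611 N, and kinetic friction down the slope is μN = 0.28 × 33.611 = 9.411 N.
Along the incline: F cos 17° − mg sin 17° − μN = ma, so 21.039 − 8.310 − 9.411 = 2.9 a, giving a = 1.1441 m/s².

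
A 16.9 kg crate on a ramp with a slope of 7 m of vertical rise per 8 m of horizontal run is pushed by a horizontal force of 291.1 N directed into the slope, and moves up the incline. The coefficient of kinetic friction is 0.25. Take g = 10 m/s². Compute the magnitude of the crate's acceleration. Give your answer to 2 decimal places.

1.66 m/s²

The horizontal push has components F cos 41.19° = 291.1 × 0.7526 = 219.082 N up the incline and F sin 41.19° = 291.1 × 0.6585 = 191.689 N pressing into the surface.
The normal force is therefore N = mg cos 41.19° + F sin 41.19° = 127.189 + 191.689 = 318.878 N, and kinetic friction down the slope is μN = 0.25 × 318.878 = 79.719 N.
Along the incline: F cos 41.19° − mg sin 41.19° − μN = ma, so 219.082 − 111.286 − 79.719 = 16.9 a, giving a = 1.6614 m/s².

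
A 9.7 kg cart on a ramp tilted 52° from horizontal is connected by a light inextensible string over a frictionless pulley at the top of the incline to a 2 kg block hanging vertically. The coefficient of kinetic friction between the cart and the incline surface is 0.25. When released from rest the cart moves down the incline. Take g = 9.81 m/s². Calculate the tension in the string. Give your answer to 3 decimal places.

For the cart on the incline: the weight component along the slope is m₁g sin 52° = 9.7 × 9.81 × 0.7880 = 74.984 N and the normal force is N = m₁g cos 52° = 58.584 N.
Kinetic friction opposes the cart's motion down the incline: f = μN = 0.25 × 58.584 = 14.646 N acting up the slope.
Newton's second law for the cart (down-slope positive): 74.984 − 14.646 − T = 9.7 a. For the hanging block (upward positive): T − 2 × 9.81 = 2 a.
Adding the two equations eliminates T: 40.718 = 11.7 a, so a = 3.4802 m/s².
Then from the hanging block's equation, T = 2 × (9.81 + 3.4802) = 26.580 N.

26.580 N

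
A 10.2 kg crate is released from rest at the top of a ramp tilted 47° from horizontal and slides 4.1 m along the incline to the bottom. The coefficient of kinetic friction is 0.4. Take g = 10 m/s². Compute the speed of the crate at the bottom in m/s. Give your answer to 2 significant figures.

6.1 m/s

The weight component along the incline is mg sin 47° = 74.598 N and the normal force is N = mg cos 47° = 69.564 N.
Friction up the slope is f = μN = 0.4 × 69.564 = 27.826 N, so the net downslope force is 74.598 − 27.826 = 46.772 N and a = 46.772 / 10.2 = 4.5855 m/s².
Starting from rest over a distance of 4.1 m, v² = 2aL = 2 × 4.5855 × 4.1 = 37.6011, so v = 6.1320 m/s.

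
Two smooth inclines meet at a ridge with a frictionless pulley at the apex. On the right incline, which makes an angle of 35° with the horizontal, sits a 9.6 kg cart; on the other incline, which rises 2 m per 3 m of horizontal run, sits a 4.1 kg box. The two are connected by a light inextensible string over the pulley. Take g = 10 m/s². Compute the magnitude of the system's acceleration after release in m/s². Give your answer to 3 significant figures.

Resolve each weight along its own incline: the 9.6 kg mass has component 9.6 × 10 × sin 35° = 55.063 N down its slope, and the 4.1 kg mass has 4.1 × 10 × sin 33.69° = 22.743 N down its slope.
The 9.6 kg side's 55.063 N exceeds the other side's 22.743 N, so that mass slides down and the 4.1 kg mass slides up. Taking that direction as positive, Newton's second law for the whole system gives 55.063 − 22.743 = (9.6 + 4.1) a, so a = 32.320 / 13.7 = 2.3591 m/s².

2.36 m/s²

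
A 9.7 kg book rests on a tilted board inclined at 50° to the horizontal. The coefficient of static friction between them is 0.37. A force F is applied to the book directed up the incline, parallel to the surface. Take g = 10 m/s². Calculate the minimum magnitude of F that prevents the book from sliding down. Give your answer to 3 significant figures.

51.2 N

The normal force is N = mg cos 50° = 62.350 N. With F at its minimum the book is on the verge of sliding down, so static friction is at its maximum μ_s N = 0.37 × 62.350 = 23.070 N and acts up the slope.
Equilibrium along the incline: F + μ_s N = mg sin 50°, so F = 74.306 − 23.070 = 51.236 N.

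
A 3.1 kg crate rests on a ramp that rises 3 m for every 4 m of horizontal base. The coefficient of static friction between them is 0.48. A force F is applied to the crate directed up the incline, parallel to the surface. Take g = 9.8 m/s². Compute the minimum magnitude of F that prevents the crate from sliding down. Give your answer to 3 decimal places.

The normal force is N = mg cos 36.87° = 24.304 N. With F at its minimum the crate is on the verge of sliding down, so static friction is at its maximum μ_s N = 0.48 × 24.304 = 11.666 N and acts up the slope.
Equilibrium along the incline: F + μ_s N = mg sin 36.87°, so F = 18.228 − 11.666 = 6.562 N.

6.562 N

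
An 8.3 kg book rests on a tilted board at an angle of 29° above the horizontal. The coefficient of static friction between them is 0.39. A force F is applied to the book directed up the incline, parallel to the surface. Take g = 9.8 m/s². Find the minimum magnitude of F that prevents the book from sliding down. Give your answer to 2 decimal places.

The normal force is N = mg cos 29° = 71.142 N. With F at its minimum the book is on the verge of sliding down, so static friction is at its maximum μ_s N = 0.39 × 71.142 = 27.745 N and acts up the slope.
Equilibrium along the incline: F + μ_s N = mg sin 29°, so F = 39.434 − 27.745 = 11.689 N.

11.69 N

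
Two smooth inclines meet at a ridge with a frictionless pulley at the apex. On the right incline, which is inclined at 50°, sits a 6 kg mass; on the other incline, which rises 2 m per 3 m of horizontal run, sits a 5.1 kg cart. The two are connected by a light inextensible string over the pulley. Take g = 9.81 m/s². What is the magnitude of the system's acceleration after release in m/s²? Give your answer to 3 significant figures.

Resolve each weight along its own incline: the 6 kg mass has component 6 × 9.81 × sin 50° = 45.089 N down its slope, and the 5.1 kg mass has 5.1 × 9.81 × sin 33.69° = 27.752 N down its slope.
The 6 kg side's 45.089 N exceeds the other side's 27.752 N, so that mass slides down and the 5.1 kg mass slides up. Taking that direction as positive, Newton's second law for the whole system gives 45.089 − 27.752 = (6 + 5.1) a, so a = 17.337 / 11.1 = 1.5619 m/s².

1.56 m/s²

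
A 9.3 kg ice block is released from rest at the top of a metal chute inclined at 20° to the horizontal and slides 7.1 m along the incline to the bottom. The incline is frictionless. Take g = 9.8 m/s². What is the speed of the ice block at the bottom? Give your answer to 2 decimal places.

6.90 m/s

The weight component along the incline is mg sin 20° = 31.172 N and the normal force is N = mg cos 20° = 85.644 N.
With no friction, a = g sin 20° = 3.3518 m/s².
Starting from rest over a distance of 7.1 m, v² = 2aL = 2 × 3.3518 × 7.1 = 47.5956, so v = 6.8990 m/s.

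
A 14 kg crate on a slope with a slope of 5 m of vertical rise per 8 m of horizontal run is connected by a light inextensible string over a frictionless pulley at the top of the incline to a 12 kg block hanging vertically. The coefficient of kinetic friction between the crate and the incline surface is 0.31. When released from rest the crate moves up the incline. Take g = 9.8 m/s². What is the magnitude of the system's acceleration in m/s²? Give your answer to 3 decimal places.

0.339 m/s²

For the crate on the incline: the weight component along the slope is m₁g sin 32.01° = 14 × 9.8 × 0.5300 = 72.716 N and the normal force is N = m₁g cos 32.01° = 116.345 N.
Kinetic friction opposes the crate's motion up the incline: f = μN = 0.31 × 116.345 = 36.067 N acting down the slope.
Newton's second law for the crate (up-slope positive): T − 72.716 − 36.067 = 14 a. For the hanging block (downward positive): 12 × 9.8 − T = 12 a.
Adding the two equations eliminates T: 8.817 = 26 a, so a = 0.3391 m/s².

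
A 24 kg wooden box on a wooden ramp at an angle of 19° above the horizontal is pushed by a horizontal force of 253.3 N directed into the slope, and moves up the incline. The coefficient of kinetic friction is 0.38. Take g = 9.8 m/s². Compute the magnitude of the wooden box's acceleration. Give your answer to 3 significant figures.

1.96 m/s²

The horizontal push has components F cos 19° = 253.3 × 0.9455 = 239.495 N up the incline and F sin 19° = 253.3 × 0.3256 = 82.474 N pressing into the surface.
The normal force is therefore N = mg cos 19° + F sin 19° = 222.382 + 82.474 = 304.856 N, and kinetic friction down the slope is μN = 0.38 × 304.856 = 115.845 N.
Along the incline: F cos 19° − mg sin 19° − μN = ma, so 239.495 − 76.581 − 115.845 = 24 a, giving a = 1.9612 m/s².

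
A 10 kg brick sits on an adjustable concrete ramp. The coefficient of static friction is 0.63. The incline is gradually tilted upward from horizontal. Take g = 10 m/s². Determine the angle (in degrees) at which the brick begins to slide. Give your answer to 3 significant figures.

32.2°

At the threshold of sliding, static friction is at its maximum μ_s N and exactly balances the weight component along the incline: mg sin θ = μ_s mg cos θ.
Hence tan θ = μ_s = 0.63, so θ = arctan(0.63) = 32.2109°.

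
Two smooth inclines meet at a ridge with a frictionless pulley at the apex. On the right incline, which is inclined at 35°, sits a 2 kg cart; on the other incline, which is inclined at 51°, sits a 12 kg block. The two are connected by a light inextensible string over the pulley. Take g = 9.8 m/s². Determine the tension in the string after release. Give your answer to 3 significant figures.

Resolve each weight along its own incline: the 2 kg mass has component 2 × 9.8 × sin 35° = 11.242 N down its slope, and the 12 kg mass has 12 × 9.8 × sin 51° = 91.392 N down its slope.
The 12 kg side's 91.392 N exceeds the other side's 11.242 N, so that mass slides down and the 2 kg mass slides up. Taking that direction as positive, Newton's second law for the whole system gives 91.392 − 11.242 = (2 + 12) a, so a = 80.150 / 14 = 5.7250 m/s².
For the 2 kg mass (up-slope positive): T − 11.242 = 2 × 5.7250, so T = 22.692 N.

22.7 N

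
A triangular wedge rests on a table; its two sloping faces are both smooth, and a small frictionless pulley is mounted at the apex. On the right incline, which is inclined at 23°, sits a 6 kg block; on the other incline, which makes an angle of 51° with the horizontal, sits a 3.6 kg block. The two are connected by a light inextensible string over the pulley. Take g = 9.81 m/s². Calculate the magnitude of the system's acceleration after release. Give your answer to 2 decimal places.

Resolve each weight along its own incline: the 6 kg mass has component 6 × 9.81 × sin 23° = 22.998 N down its slope, and the 3.6 kg mass has 3.6 × 9.81 × sin 51° = 27.446 N down its slope.
The 3.6 kg side's 27.446 N exceeds the other side's 22.998 N, so that mass slides down and the 6 kg mass slides up. Taking that direction as positive, Newton's second law for the whole system gives 27.446 − 22.998 = (6 + 3.6) a, so a = 4.448 / 9.6 = 0.4633 m/s².

0.46 m/s²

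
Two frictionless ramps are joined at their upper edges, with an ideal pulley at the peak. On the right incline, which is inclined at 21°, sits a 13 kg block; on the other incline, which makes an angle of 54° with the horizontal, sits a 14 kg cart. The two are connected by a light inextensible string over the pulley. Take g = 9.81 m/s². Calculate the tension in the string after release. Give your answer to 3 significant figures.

77.2 N

Resolve each weight along its own incline: the 13 kg mass has component 13 × 9.81 × sin 21° = 45.703 N down its slope, and the 14 kg mass has 14 × 9.81 × sin 54° = 111.110 N down its slope.
The 14 kg side's 111.110 N exceeds the other side's 45.703 N, so that mass slides down and the 13 kg mass slides up. Taking that direction as positive, Newton's second law for the whole system gives 111.110 − 45.703 = (13 + 14) a, so a = 65.407 / 27 = 2.4225 m/s².
For the 13 kg mass (up-slope positive): T − 45.703 = 13 × 2.4225, so T = 77.196 N.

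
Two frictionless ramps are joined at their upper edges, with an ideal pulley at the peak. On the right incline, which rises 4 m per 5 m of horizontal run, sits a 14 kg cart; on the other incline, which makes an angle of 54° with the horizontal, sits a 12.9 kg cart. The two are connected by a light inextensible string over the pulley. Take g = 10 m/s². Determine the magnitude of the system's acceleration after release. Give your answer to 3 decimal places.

0.628 m/s²

Resolve each weight along its own incline: the 14 kg mass has component 14 × 10 × sin 38.66° = 87.457 N down its slope, and the 12.9 kg mass has 12.9 × 10 × sin 54° = 104.363 N down its slope.
The 12.9 kg side's 104.363 N exceeds the other side's 87.457 N, so that mass slides down and the 14 kg mass slides up. Taking that direction as positive, Newton's second law for the whole system gives 104.363 − 87.457 = (14 + 12.9) a, so a = 16.906 / 26.9 = 0.6285 m/s².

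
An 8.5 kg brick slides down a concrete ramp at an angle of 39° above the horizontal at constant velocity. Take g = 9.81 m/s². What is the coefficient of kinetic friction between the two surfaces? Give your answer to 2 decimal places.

0.81

At constant velocity the net force along the incline is zero: mg sin 39° = μ mg cos 39°.
So μ = tan 39° = 0.6293 / 0.7771 = 0.8098.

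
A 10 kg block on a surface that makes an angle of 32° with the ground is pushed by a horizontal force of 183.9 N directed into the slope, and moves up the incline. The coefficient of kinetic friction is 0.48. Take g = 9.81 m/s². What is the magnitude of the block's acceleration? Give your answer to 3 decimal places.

1.726 m/s²

The horizontal push has components F cos 32° = 183.9 × 0.8480 = 155.947 N up the incline and F sin 32° = 183.9 × 0.5299 = 97.449 N pressing into the surface.
The normal force is therefore N = mg cos 32° + F sin 32° = 83.189 + 97.449 = 180.638 N, and kinetic friction down the slope is μN = 0.48 × 180.638 = 86.706 N.
Along the incline: F cos 32° − mg sin 32° − μN = ma, so 155.947 − 51.983 − 86.706 = 10 a, giving a = 1.7258 m/s².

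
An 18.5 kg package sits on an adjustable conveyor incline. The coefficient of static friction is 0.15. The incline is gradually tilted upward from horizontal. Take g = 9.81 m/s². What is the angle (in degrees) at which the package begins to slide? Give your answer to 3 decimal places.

At the threshold of sliding, static friction is at its maximum μ_s N and exactly balances the weight component along the incline: mg sin θ = μ_s mg cos θ.
Hence tan θ = μ_s = 0.15, so θ = arctan(0.15) = 8.5308°.

8.531°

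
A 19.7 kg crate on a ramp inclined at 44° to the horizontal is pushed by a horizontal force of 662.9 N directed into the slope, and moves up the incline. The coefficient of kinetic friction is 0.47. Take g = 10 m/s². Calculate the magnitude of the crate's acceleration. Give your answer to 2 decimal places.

The horizontal push has components F cos 44° = 662.9 × 0.7193 = 476.824 N up the incline and F sin 44° = 662.9 × 0.6947 = 460.517 N pressing into the surface.
The normal force is therefore N = mg cos 44° + F sin 44° = 141.702 + 460.517 = 602.219 N, and kinetic friction down the slope is μN = 0.47 × 602.219 = 283.043 N.
Along the incline: F cos 44° − mg sin 44° − μN = ma, so 476.824 − 136.856 − 283.043 = 19.7 a, giving a = 2.8896 m/s².

2.89 m/s²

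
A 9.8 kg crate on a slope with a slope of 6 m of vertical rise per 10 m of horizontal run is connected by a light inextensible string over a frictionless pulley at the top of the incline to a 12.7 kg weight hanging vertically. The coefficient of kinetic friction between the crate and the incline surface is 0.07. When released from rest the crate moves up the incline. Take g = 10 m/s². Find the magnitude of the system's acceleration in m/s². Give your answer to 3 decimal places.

3.142 m/s²

For the crate on the incline: the weight component along the slope is m₁g sin 30.96° = 9.8 × 10 × 0.5145 = 50.421 N and the normal force is N = m₁g cos 30.96° = 84.034 N.
Kinetic friction opposes the crate's motion up the incline: f = μN = 0.07 × 84.034 = 5.882 N acting down the slope.
Newton's second law for the crate (up-slope positive): T − 50.421 − 5.882 = 9.8 a. For the hanging weight (downward positive): 12.7 × 10 − T = 12.7 a.
Adding the two equations eliminates T: 70.697 = 22.5 a, so a = 3.1421 m/s².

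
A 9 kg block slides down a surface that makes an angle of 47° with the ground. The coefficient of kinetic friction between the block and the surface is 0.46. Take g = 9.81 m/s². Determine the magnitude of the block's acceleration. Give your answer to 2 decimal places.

4.10 m/s²

Resolving the weight along the incline: the component pulling the block down the slope is mg sin 47° = 9 × 9.81 × 0.7314 = 64.575 N, and the normal force is N = mg cos 47° = 9 × 9.81 × 0.6820 = 60.214 N.
Kinetic friction acts up the slope with magnitude f = μN = 0.46 × 60.214 = 27.698 N.
Net force along the incline is 64.575 − 27.698 = 36.877 N, so a = 36.877 / 9 = 4.0974 m/s².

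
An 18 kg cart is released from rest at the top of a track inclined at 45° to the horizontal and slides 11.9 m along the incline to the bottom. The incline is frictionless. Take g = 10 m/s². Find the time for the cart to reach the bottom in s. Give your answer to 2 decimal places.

The weight component along the incline is mg sin 45° = 127.279 N and the normal force is N = mg cos 45° = 127.279 N.
With no friction, a = g sin 45° = 7.0711 m/s².
Starting from rest, L = ½at², so t = √(2L/a) = √(2 × 11.9 / 7.0711) = 1.8346 s.

1.83 s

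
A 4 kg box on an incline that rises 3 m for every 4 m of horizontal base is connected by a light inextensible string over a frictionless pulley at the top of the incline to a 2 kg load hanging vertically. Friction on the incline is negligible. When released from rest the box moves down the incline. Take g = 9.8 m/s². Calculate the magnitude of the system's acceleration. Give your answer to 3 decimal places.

0.653 m/s²

For the box on the incline: the weight component along the slope is m₁g sin 36.87° = 4 × 9.8 × 0.6000 = 23.520 N and the normal force is N = m₁g cos 36.87° = 31.360 N.
Newton's second law for the box (down-slope positive): 23.520 − T = 4 a. For the hanging load (upward positive): T − 2 × 9.8 = 2 a.
Adding the two equations eliminates T: 3.920 = 6 a, so a = 0.6533 m/s².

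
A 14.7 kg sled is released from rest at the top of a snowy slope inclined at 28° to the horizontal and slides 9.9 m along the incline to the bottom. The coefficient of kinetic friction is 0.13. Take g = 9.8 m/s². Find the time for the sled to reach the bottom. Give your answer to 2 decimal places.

2.39 s

The weight component along the incline is mg sin 28° = 67.632 N and the normal force is N = mg cos 28° = 127.197 N.
Friction up the slope is f = μN = 0.13 × 127.197 = 16.536 N, so the net downslope force is 67.632 − 16.536 = 51.096 N and a = 51.096 / 14.7 = 3.4759 m/s².
Starting from rest, L = ½at², so t = √(2L/a) = √(2 × 9.9 / 3.4759) = 2.3867 s.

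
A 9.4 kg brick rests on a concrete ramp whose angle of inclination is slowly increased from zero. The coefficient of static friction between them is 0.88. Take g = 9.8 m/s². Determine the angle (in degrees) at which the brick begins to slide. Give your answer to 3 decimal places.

At the threshold of sliding, static friction is at its maximum μ_s N and exactly balances the weight component along the incline: mg sin θ = μ_s mg cos θ.
Hence tan θ = μ_s = 0.88, so θ = arctan(0.88) = 41.3478°.

41.348°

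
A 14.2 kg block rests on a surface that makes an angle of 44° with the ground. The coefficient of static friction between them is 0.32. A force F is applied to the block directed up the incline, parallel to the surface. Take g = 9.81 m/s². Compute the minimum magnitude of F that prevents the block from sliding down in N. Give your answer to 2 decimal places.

The normal force is N = mg cos 44° = 100.205 N. With F at its minimum the block is on the verge of sliding down, so static friction is at its maximum μ_s N = 0.32 × 100.205 = 32.066 N and acts up the slope.
Equilibrium along the incline: F + μ_s N = mg sin 44°, so F = 96.767 − 32.066 = 64.701 N.

64.70 N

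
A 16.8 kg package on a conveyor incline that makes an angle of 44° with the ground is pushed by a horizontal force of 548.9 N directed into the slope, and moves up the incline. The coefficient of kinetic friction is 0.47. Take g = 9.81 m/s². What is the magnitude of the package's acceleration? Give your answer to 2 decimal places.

The horizontal push has components F cos 44° = 548.9 × 0.7193 = 394.824 N up the incline and F sin 44° = 548.9 × 0.6947 = 381.321 N pressing into the surface.
The normal force is therefore N = mg cos 44° + F sin 44° = 118.546 + 381.321 = 499.867 N, and kinetic friction down the slope is μN = 0.47 × 499.867 = 234.937 N.
Along the incline: F cos 44° − mg sin 44° − μN = ma, so 394.824 − 114.492 − 234.937 = 16.8 a, giving a = 2.7021 m/s².

2.70 m/s²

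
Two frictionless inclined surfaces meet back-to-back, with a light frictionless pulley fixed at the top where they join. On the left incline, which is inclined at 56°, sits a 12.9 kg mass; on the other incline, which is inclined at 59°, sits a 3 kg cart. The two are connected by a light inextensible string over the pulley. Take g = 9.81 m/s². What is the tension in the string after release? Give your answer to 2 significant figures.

40 N

Resolve each weight along its own incline: the 12.9 kg mass has component 12.9 × 9.81 × sin 56° = 104.914 N down its slope, and the 3 kg mass has 3 × 9.81 × sin 59° = 25.226 N down its slope.
The 12.9 kg side's 104.914 N exceeds the other side's 25.226 N, so that mass slides down and the 3 kg mass slides up. Taking that direction as positive, Newton's second law for the whole system gives 104.914 − 25.226 = (12.9 + 3) a, so a = 79.688 / 15.9 = 5.0118 m/s².
For the 3 kg mass (up-slope positive): T − 25.226 = 3 × 5.0118, so T = 40.261 N.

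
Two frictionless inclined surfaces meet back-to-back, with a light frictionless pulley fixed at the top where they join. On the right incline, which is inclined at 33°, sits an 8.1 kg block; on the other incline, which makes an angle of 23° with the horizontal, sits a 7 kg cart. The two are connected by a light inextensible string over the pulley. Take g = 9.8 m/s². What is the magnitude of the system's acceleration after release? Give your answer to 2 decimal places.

Resolve each weight along its own incline: the 8.1 kg mass has component 8.1 × 9.8 × sin 33° = 43.233 N down its slope, and the 7 kg mass has 7 × 9.8 × sin 23° = 26.804 N down its slope.
The 8.1 kg side's 43.233 N exceeds the other side's 26.804 N, so that mass slides down and the 7 kg mass slides up. Taking that direction as positive, Newton's second law for the whole system gives 43.233 − 26.804 = (8.1 + 7) a, so a = 16.429 / 15.1 = 1.0880 m/s².

1.09 m/s²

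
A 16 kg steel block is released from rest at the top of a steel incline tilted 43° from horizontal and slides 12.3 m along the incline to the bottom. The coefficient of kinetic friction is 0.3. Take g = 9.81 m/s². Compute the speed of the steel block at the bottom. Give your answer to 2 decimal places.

The weight component along the incline is mg sin 43° = 107.046 N and the normal force is N = mg cos 43° = 114.793 N.
Friction up the slope is f = μN = 0.3 × 114.793 = 34.438 N, so the net downslope force is 107.046 − 34.438 = 72.608 N and a = 72.608 / 16 = 4.5380 m/s².
Starting from rest over a distance of 12.3 m, v² = 2aL = 2 × 4.5380 × 12.3 = 111.6348, so v = 10.5657 m/s.

10.57 m/s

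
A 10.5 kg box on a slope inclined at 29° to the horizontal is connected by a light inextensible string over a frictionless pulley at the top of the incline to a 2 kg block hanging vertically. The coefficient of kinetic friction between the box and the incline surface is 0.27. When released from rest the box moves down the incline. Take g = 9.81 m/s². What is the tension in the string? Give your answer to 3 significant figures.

For the box on the incline: the weight component along the slope is m₁g sin 29° = 10.5 × 9.81 × 0.4848 = 49.937 N and the normal force is N = m₁g cos 29° = 90.090 N.
Kinetic friction opposes the box's motion down the incline: f = μN = 0.27 × 90.090 = 24.324 N acting up the slope.
Newton's second law for the box (down-slope positive): 49.937 − 24.324 − T = 10.5 a. For the hanging block (upward positive): T − 2 × 9.81 = 2 a.
Adding the two equations eliminates T: 5.993 = 12.5 a, so a = 0.4794 m/s².
Then from the hanging block's equation, T = 2 × (9.81 + 0.4794) = 20.579 N.

20.6 N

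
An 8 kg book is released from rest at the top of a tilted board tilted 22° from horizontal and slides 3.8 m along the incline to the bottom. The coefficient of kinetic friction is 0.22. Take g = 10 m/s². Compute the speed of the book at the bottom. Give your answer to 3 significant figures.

The weight component along the incline is mg sin 22° = 29.969 N and the normal force is N = mg cos 22° = 74.175 N.
Friction up the slope is f = μN = 0.22 × 74.175 = 16.319 N, so the net downslope force is 29.969 − 16.319 = 13.650 N and a = 13.650 / 8 = 1.7063 m/s².
Starting from rest over a distance of 3.8 m, v² = 2aL = 2 × 1.7063 × 3.8 = 12.9679, so v = 3.6011 m/s.

3.60 m/s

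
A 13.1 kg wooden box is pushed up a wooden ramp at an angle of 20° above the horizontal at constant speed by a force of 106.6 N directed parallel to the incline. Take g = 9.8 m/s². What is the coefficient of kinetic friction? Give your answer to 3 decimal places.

0.520

At constant speed ΣF = 0 along the incline. The applied 106.6 N acts up the slope; the weight component mg sin 20° = 43.909 N and kinetic friction μN both act down the slope.
So 106.6 = 43.909 + μ × 120.638, giving μ = (106.6 − 43.909) / 120.638 = 0.5197.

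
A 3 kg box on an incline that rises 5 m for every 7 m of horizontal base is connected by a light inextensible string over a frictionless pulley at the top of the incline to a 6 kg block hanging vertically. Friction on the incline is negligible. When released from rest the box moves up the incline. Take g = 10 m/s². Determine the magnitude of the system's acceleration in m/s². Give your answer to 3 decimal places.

4.729 m/s²

For the box on the incline: the weight component along the slope is m₁g sin 35.54° = 3 × 10 × 0.5812 = 17.436 N and the normal force is N = m₁g cos 35.54° = 24.412 N.
Newton's second law for the box (up-slope positive): T − 17.436 = 3 a. For the hanging block (downward positive): 6 × 10 − T = 6 a.
Adding the two equations eliminates T: 42.564 = 9 a, so a = 4.7293 m/s².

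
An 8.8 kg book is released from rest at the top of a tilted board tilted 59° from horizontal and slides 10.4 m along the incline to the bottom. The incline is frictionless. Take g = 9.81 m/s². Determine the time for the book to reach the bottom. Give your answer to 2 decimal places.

The weight component along the incline is mg sin 59° = 73.998 N and the normal force is N = mg cos 59° = 44.462 N.
With no friction, a = g sin 59° = 8.4088 m/s².
Starting from rest, L = ½at², so t = √(2L/a) = √(2 × 10.4 / 8.4088) = 1.5728 s.

1.57 s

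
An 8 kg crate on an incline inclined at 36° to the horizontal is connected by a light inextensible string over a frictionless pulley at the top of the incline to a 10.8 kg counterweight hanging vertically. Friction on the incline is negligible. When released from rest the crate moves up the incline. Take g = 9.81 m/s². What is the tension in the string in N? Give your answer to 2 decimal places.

71.58 N

For the crate on the incline: the weight component along the slope is m₁g sin 36° = 8 × 9.81 × 0.5878 = 46.131 N and the normal force is N = m₁g cos 36° = 63.492 N.
Newton's second law for the crate (up-slope positive): T − 46.131 = 8 a. For the hanging counterweight (downward positive): 10.8 × 9.81 − T = 10.8 a.
Adding the two equations eliminates T: 59.817 = 18.8 a, so a = 3.1818 m/s².
Then from the hanging counterweight's equation, T = 10.8 × (9.81 − 3.1818) = 71.585 N.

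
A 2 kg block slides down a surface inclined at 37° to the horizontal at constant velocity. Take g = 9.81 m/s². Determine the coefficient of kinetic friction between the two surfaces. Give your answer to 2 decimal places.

At constant velocity the net force along the incline is zero: mg sin 37° = μ mg cos 37°.
So μ = tan 37° = 0.6018 / 0.7986 = 0.7536.

0.75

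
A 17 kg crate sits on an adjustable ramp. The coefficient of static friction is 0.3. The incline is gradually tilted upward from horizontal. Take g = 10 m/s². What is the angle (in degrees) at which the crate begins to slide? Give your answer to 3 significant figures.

At the threshold of sliding, static friction is at its maximum μ_s N and exactly balances the weight component along the incline: mg sin θ = μ_s mg cos θ.
Hence tan θ = μ_s = 0.3, so θ = arctan(0.3) = 16.6992°.

16.7°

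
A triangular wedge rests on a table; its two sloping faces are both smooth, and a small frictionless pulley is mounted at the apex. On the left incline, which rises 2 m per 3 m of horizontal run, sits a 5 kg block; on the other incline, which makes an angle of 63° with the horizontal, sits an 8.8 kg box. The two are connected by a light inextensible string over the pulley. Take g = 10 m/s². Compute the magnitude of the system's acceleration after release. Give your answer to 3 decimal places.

Resolve each weight along its own incline: the 5 kg mass has component 5 × 10 × sin 33.69° = 27.735 N down its slope, and the 8.8 kg mass has 8.8 × 10 × sin 63° = 78.409 N down its slope.
The 8.8 kg side's 78.409 N exceeds the other side's 27.735 N, so that mass slides down and the 5 kg mass slides up. Taking that direction as positive, Newton's second law for the whole system gives 78.409 − 27.735 = (5 + 8.8) a, so a = 50.674 / 13.8 = 3.6720 m/s².

3.672 m/s²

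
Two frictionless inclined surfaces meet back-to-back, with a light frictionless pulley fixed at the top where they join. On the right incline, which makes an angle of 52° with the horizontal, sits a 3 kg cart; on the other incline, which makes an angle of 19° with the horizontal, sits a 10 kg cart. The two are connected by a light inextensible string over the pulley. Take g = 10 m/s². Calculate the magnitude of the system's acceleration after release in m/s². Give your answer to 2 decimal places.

0.69 m/s²

Resolve each weight along its own incline: the 3 kg mass has component 3 × 10 × sin 52° = 23.640 N down its slope, and the 10 kg mass has 10 × 10 × sin 19° = 32.557 N down its slope.
The 10 kg side's 32.557 N exceeds the other side's 23.640 N, so that mass slides down and the 3 kg mass slides up. Taking that direction as positive, Newton's second law for the whole system gives 32.557 − 23.640 = (3 + 10) a, so a = 8.917 / 13 = 0.6859 m/s².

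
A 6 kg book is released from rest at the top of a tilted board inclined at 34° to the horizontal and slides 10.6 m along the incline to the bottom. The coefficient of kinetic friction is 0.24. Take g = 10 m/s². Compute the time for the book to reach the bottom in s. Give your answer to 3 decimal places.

The weight component along the incline is mg sin 34° = 33.552 N and the normal force is N = mg cos 34° = 49.742 N.
Friction up the slope is f = μN = 0.24 × 49.742 = 11.938 N, so the net downslope force is 33.552 − 11.938 = 21.614 N and a = 21.614 / 6 = 3.6023 m/s².
Starting from rest, L = ½at², so t = √(2L/a) = √(2 × 10.6 / 3.6023) = 2.4259 s.

2.426 s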